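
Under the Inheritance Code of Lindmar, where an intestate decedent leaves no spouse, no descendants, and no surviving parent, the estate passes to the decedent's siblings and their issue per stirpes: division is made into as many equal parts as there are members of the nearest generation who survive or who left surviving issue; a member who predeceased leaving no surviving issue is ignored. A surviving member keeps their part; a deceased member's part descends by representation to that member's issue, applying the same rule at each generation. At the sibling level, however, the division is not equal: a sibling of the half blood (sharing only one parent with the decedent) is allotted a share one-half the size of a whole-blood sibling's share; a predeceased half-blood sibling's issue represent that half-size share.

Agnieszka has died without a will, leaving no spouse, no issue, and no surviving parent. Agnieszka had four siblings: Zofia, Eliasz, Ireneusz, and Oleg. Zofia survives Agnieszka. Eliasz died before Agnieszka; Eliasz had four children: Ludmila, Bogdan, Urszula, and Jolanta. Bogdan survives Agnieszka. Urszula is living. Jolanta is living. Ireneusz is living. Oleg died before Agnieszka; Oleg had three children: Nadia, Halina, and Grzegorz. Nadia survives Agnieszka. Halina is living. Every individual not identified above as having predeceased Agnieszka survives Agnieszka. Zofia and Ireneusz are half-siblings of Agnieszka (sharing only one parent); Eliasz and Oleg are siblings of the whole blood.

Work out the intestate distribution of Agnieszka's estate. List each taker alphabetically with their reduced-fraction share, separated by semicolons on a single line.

Bogdan 1/12; Grzegorz 1/9; Halina 1/9; Ireneusz 1/6; Jolanta 1/12; Ludmila 1/12; Nadia 1/9; Urszula 1/12; Zofia 1/6

No spouse, descendants, or parent survives, so the estate passes to Agnieszka's siblings per stirpes.
Half-blood siblings count for one-half the weight of whole-blood siblings at the initial division.
Dividing 1 in proportion to weights (total weight 3): Zofia (weight 1/2) → 1/6; Eliasz (weight 1) → 1/3; Ireneusz (weight 1/2) → 1/6; Oleg (weight 1) → 1/3.
Zofia is living and takes 1/6.
Eliasz predeceased; the 1/3 allotted to Eliasz's branch passes to Eliasz's issue by representation.
The 1/3 is divided into 4 equal shares of 1/12 among Ludmila, Bogdan, Urszula, Jolanta.
Ludmila is living and takes 1/12.
Bogdan is living and takes 1/12.
Urszula is living and takes 1/12.
Jolanta is living and takes 1/12.
Ireneusz is living and takes 1/6.
Oleg predeceased; the 1/3 allotted to Oleg's branch passes to Oleg's issue by representation.
The 1/3 is divided into 3 equal shares of 1/9 among Nadia, Halina, Grzegorz.
Nadia is living and takes 1/9.
Halina is living and takes 1/9.
Grzegorz is living and takes 1/9.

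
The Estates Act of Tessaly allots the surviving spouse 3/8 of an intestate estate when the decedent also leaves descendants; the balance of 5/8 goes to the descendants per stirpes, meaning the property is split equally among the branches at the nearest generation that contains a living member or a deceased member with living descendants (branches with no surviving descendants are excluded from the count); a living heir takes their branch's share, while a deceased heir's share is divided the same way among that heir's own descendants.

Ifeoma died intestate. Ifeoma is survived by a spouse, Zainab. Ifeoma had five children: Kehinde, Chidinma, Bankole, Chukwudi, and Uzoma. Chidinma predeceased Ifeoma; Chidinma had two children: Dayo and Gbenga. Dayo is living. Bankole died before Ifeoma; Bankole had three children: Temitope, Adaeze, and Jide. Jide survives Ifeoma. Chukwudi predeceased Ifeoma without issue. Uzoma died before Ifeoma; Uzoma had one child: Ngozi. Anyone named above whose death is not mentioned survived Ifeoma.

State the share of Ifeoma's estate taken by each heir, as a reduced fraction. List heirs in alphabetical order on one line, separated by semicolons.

Zainab, as surviving spouse, takes 3/8.
The remaining 5/8 passes to Ifeoma's descendants per stirpes.
Chukwudi left no surviving issue, so that branch lapses and is disregarded.
The 5/8 is divided into 4 equal shares of 5/32 among Kehinde, Chidinma, Bankole, Uzoma.
Kehinde is living and takes 5/32.
Chidinma predeceased; the 5/32 allotted to Chidinma's branch passes to Chidinma's issue by representation.
The 5/32 is divided into 2 equal shares of 5/64 among Dayo, Gbenga.
Dayo is living and takes 5/64.
Gbenga is living and takes 5/64.
Bankole predeceased; the 5/32 allotted to Bankole's branch passes to Bankole's issue by representation.
The 5/32 is divided into 3 equal shares of 5/96 among Temitope, Adaeze, Jide.
Temitope is living and takes 5/96.
Adaeze is living and takes 5/96.
Jide is living and takes 5/96.
Uzoma predeceased; the 5/32 allotted to Uzoma's branch passes to Uzoma's issue by representation.
Ngozi is the sole taker at this level and receives the full 5/32.

Adaeze 5/96; Dayo 5/64; Gbenga 5/64; Jide 5/96; Kehinde 5/32; Ngozi 5/32; Temitope 5/96; Zainab 3/8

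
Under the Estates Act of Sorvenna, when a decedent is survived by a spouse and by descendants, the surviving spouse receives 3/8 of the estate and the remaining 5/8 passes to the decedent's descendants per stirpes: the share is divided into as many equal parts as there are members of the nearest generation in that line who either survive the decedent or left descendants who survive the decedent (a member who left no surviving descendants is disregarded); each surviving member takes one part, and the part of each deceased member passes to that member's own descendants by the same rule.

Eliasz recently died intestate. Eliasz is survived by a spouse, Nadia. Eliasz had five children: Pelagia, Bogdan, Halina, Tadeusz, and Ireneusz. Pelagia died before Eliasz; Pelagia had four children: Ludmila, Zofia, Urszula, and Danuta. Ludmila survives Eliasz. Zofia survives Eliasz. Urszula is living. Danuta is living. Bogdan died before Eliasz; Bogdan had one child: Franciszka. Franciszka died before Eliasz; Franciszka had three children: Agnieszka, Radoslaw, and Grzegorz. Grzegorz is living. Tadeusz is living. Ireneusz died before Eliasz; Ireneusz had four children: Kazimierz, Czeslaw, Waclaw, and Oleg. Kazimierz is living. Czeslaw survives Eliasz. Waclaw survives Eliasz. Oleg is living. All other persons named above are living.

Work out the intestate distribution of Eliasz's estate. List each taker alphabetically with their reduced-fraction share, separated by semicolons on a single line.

Nadia, as surviving spouse, takes 3/8.
The remaining 5/8 passes to Eliasz's descendants per stirpes.
The 5/8 is divided into 5 equal shares of 1/8 among Pelagia, Bogdan, Halina, Tadeusz, Ireneusz.
Pelagia predeceased; the 1/8 allotted to Pelagia's branch passes to Pelagia's issue by representation.
The 1/8 is divided into 4 equal shares of 1/32 among Ludmila, Zofia, Urszula, Danuta.
Ludmila is living and takes 1/32.
Zofia is living and takes 1/32.
Urszula is living and takes 1/32.
Danuta is living and takes 1/32.
Bogdan predeceased; the 1/8 allotted to Bogdan's branch passes to Bogdan's issue by representation.
Franciszka's line is the sole branch at this level, so the full 1/8 passes to Franciszka's issue by representation.
The 1/8 is divided into 3 equal shares of 1/24 among Agnieszka, Radoslaw, Grzegorz.
Agnieszka is living and takes 1/24.
Radoslaw is living and takes 1/24.
Grzegorz is living and takes 1/24.
Halina is living and takes 1/8.
Tadeusz is living and takes 1/8.
Ireneusz predeceased; the 1/8 allotted to Ireneusz's branch passes to Ireneusz's issue by representation.
The 1/8 is divided into 4 equal shares of 1/32 among Kazimierz, Czeslaw, Waclaw, Oleg.
Kazimierz is living and takes 1/32.
Czeslaw is living and takes 1/32.
Waclaw is living and takes 1/32.
Oleg is living and takes 1/32.

Agnieszka 1/24; Czeslaw 1/32; Danuta 1/32; Grzegorz 1/24; Halina 1/8; Kazimierz 1/32; Ludmila 1/32; Nadia 3/8; Oleg 1/32; Radoslaw 1/24; Tadeusz 1/8; Urszula 1/32; Waclaw 1/32; Zofia 1/32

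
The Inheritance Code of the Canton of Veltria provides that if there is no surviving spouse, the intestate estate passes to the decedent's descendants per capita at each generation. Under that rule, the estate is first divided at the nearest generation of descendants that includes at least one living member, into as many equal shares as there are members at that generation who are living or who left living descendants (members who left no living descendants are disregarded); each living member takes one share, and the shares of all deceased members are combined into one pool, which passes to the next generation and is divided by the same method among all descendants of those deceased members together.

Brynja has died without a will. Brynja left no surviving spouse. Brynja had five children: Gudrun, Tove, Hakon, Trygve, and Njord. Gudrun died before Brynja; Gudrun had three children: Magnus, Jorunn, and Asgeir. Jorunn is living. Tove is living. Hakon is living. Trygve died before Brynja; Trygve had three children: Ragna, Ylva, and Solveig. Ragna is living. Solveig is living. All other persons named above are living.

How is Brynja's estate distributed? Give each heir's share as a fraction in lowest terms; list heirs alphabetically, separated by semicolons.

There is no surviving spouse, so the entire estate passes to Brynja's descendants per capita at each generation.
At generation 1 (Gudrun, Tove, Hakon, Trygve, Njord) there are 5 shares of (1)/5 = 1/5 each.
Living: Tove, Hakon, and Njord — each takes 1/5.
Deceased: Gudrun and Trygve. Their combined 2/5 is pooled and carried to generation 2.
At generation 2 (Magnus, Jorunn, Asgeir, Ragna, Ylva, Solveig) there are 6 shares of (2/5)/6 = 1/15 each.
Living: Magnus, Jorunn, Asgeir, Ragna, Ylva, and Solveig — each takes 1/15.

Asgeir 1/15; Hakon 1/5; Jorunn 1/15; Magnus 1/15; Njord 1/5; Ragna 1/15; Solveig 1/15; Tove 1/5; Ylva 1/15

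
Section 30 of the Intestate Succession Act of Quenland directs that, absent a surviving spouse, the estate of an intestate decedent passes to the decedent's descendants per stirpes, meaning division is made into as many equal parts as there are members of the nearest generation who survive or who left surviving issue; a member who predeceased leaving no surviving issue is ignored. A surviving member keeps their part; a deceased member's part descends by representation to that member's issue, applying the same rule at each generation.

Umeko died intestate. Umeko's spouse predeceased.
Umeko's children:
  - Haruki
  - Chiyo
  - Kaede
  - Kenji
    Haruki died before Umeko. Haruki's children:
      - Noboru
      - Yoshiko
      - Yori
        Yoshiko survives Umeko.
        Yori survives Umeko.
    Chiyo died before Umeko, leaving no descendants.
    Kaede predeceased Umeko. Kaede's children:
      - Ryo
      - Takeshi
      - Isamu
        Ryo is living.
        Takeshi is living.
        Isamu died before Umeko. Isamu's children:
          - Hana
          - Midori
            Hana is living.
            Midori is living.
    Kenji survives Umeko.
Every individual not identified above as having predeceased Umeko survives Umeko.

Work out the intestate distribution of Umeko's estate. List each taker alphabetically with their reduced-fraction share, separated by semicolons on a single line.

There is no surviving spouse, so the entire estate passes to Umeko's descendants per stirpes.
Chiyo left no surviving issue, so that branch lapses and is disregarded.
The estate is divided into 3 equal shares of 1/3 among Haruki, Kaede, Kenji.
Haruki predeceased; the 1/3 allotted to Haruki's branch passes to Haruki's issue by representation.
The 1/3 is divided into 3 equal shares of 1/9 among Noboru, Yoshiko, Yori.
Noboru is living and takes 1/9.
Yoshiko is living and takes 1/9.
Yori is living and takes 1/9.
Kaede predeceased; the 1/3 allotted to Kaede's branch passes to Kaede's issue by representation.
The 1/3 is divided into 3 equal shares of 1/9 among Ryo, Takeshi, Isamu.
Ryo is living and takes 1/9.
Takeshi is living and takes 1/9.
Isamu predeceased; the 1/9 allotted to Isamu's branch passes to Isamu's issue by representation.
The 1/9 is divided into 2 equal shares of 1/18 among Hana, Midori.
Hana is living and takes 1/18.
Midori is living and takes 1/18.
Kenji is living and takes 1/3.

Hana 1/18; Kenji 1/3; Midori 1/18; Noboru 1/9; Ryo 1/9; Takeshi 1/9; Yori 1/9; Yoshiko 1/9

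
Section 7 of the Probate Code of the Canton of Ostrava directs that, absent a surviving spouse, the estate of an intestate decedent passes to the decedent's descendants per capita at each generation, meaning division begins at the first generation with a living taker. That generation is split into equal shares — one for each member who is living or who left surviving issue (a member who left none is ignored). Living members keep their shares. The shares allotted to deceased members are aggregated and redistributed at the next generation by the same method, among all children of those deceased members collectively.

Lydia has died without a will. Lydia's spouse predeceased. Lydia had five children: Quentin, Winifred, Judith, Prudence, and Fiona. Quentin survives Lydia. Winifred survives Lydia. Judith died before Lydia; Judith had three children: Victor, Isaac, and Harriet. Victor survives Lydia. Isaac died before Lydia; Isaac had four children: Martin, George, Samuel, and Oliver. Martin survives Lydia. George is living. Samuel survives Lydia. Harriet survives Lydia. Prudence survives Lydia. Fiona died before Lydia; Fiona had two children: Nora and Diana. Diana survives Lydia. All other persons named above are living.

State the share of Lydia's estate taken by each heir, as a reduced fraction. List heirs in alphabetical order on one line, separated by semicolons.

Diana 2/25; George 1/50; Harriet 2/25; Martin 1/50; Nora 2/25; Oliver 1/50; Prudence 1/5; Quentin 1/5; Samuel 1/50; Victor 2/25; Winifred 1/5

There is no surviving spouse, so the entire estate passes to Lydia's descendants per capita at each generation.
At generation 1 (Quentin, Winifred, Judith, Prudence, Fiona) there are 5 shares of (1)/5 = 1/5 each.
Living: Quentin, Winifred, and Prudence — each takes 1/5.
Deceased: Judith and Fiona. Their combined 2/5 is pooled and carried to generation 2.
At generation 2 (Victor, Isaac, Harriet, Nora, Diana) there are 5 shares of (2/5)/5 = 2/25 each.
Living: Victor, Harriet, Nora, and Diana — each takes 2/25.
Deceased: Isaac. That 2/25 share is carried to generation 3.
At generation 3 (Martin, George, Samuel, Oliver) there are 4 shares of (2/25)/4 = 1/50 each.
Living: Martin, George, Samuel, and Oliver — each takes 1/50.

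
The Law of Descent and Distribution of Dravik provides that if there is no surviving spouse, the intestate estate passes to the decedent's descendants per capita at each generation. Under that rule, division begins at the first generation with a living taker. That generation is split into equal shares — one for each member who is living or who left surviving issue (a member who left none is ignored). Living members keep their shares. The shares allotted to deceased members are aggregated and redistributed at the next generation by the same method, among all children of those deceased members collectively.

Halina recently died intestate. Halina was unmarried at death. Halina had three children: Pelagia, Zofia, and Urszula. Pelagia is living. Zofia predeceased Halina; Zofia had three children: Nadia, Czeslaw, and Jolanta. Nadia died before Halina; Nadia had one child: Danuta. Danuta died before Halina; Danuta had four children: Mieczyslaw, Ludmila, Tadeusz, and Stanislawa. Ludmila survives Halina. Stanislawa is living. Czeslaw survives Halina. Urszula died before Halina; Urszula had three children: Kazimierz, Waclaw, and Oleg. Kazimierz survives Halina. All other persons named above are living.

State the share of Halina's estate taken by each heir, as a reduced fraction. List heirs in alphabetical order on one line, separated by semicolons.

Czeslaw 1/9; Jolanta 1/9; Kazimierz 1/9; Ludmila 1/36; Mieczyslaw 1/36; Oleg 1/9; Pelagia 1/3; Stanislawa 1/36; Tadeusz 1/36; Waclaw 1/9

There is no surviving spouse, so the entire estate passes to Halina's descendants per capita at each generation.
At generation 1 (Pelagia, Zofia, Urszula) there are 3 shares of (1)/3 = 1/3 each.
Living: Pelagia — each takes 1/3.
Deceased: Zofia and Urszula. Their combined 2/3 is pooled and carried to generation 2.
At generation 2 (Nadia, Czeslaw, Jolanta, Kazimierz, Waclaw, Oleg) there are 6 shares of (2/3)/6 = 1/9 each.
Living: Czeslaw, Jolanta, Kazimierz, Waclaw, and Oleg — each takes 1/9.
Deceased: Nadia. That 1/9 share is carried to generation 3.
At generation 3 (Danuta) there are 1 shares of (1/9)/1 = 1/9 each.
Deceased: Danuta. That 1/9 share is carried to generation 4.
At generation 4 (Mieczyslaw, Ludmila, Tadeusz, Stanislawa) there are 4 shares of (1/9)/4 = 1/36 each.
Living: Mieczyslaw, Ludmila, Tadeusz, and Stanislawa — each takes 1/36.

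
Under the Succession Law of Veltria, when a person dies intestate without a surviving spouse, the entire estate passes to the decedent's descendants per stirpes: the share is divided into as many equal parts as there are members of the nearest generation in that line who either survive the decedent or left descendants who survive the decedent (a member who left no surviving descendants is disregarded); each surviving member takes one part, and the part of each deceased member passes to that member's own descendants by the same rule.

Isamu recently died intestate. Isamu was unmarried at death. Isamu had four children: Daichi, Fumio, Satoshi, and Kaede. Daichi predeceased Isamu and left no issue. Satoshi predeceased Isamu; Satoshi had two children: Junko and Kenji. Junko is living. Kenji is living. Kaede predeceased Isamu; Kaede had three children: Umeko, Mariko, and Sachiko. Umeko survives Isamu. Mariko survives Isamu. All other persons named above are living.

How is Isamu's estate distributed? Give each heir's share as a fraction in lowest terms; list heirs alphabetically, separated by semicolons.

Fumio 1/3; Junko 1/6; Kenji 1/6; Mariko 1/9; Sachiko 1/9; Umeko 1/9

There is no surviving spouse, so the entire estate passes to Isamu's descendants per stirpes.
Daichi left no surviving issue, so that branch lapses and is disregarded.
The estate is divided into 3 equal shares of 1/3 among Fumio, Satoshi, Kaede.
Fumio is living and takes 1/3.
Satoshi predeceased; the 1/3 allotted to Satoshi's branch passes to Satoshi's issue by representation.
The 1/3 is divided into 2 equal shares of 1/6 among Junko, Kenji.
Junko is living and takes 1/6.
Kenji is living and takes 1/6.
Kaede predeceased; the 1/3 allotted to Kaede's branch passes to Kaede's issue by representation.
The 1/3 is divided into 3 equal shares of 1/9 among Umeko, Mariko, Sachiko.
Umeko is living and takes 1/9.
Mariko is living and takes 1/9.
Sachiko is living and takes 1/9.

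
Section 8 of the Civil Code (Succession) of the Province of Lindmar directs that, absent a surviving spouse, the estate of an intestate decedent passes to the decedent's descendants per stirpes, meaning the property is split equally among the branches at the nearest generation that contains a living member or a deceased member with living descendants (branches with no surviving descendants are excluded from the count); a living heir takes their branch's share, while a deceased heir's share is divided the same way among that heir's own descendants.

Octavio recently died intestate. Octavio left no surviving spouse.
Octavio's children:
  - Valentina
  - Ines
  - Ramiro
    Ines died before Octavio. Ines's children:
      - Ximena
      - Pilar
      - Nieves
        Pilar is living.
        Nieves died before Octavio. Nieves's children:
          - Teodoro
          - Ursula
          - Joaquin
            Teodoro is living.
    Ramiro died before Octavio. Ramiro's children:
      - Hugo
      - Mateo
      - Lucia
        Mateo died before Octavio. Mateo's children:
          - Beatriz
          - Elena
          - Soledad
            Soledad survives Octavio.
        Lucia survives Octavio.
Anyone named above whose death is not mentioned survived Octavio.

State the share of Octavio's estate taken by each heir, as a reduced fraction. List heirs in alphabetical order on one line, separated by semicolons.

There is no surviving spouse, so the entire estate passes to Octavio's descendants per stirpes.
The estate is divided into 3 equal shares of 1/3 among Valentina, Ines, Ramiro.
Valentina is living and takes 1/3.
Ines predeceased; the 1/3 allotted to Ines's branch passes to Ines's issue by representation.
The 1/3 is divided into 3 equal shares of 1/9 among Ximena, Pilar, Nieves.
Ximena is living and takes 1/9.
Pilar is living and takes 1/9.
Nieves predeceased; the 1/9 allotted to Nieves's branch passes to Nieves's issue by representation.
The 1/9 is divided into 3 equal shares of 1/27 among Teodoro, Ursula, Joaquin.
Teodoro is living and takes 1/27.
Ursula is living and takes 1/27.
Joaquin is living and takes 1/27.
Ramiro predeceased; the 1/3 allotted to Ramiro's branch passes to Ramiro's issue by representation.
The 1/3 is divided into 3 equal shares of 1/9 among Hugo, Mateo, Lucia.
Hugo is living and takes 1/9.
Mateo predeceased; the 1/9 allotted to Mateo's branch passes to Mateo's issue by representation.
The 1/9 is divided into 3 equal shares of 1/27 among Beatriz, Elena, Soledad.
Beatriz is living and takes 1/27.
Elena is living and takes 1/27.
Soledad is living and takes 1/27.
Lucia is living and takes 1/9.

Beatriz 1/27; Elena 1/27; Hugo 1/9; Joaquin 1/27; Lucia 1/9; Pilar 1/9; Soledad 1/27; Teodoro 1/27; Ursula 1/27; Valentina 1/3; Ximena 1/9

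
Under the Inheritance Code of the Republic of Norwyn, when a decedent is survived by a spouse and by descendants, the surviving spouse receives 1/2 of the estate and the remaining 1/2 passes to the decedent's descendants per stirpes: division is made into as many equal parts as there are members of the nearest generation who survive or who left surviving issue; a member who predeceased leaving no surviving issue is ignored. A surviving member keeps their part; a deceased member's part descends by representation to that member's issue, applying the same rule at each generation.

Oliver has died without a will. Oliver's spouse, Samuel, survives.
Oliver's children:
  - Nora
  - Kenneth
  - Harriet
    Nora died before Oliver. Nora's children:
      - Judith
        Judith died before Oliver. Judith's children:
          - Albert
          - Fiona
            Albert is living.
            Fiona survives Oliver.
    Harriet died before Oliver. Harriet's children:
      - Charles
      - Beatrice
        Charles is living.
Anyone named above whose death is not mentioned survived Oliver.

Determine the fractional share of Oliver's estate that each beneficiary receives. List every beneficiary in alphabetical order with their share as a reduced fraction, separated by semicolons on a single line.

Albert 1/12; Beatrice 1/12; Charles 1/12; Fiona 1/12; Kenneth 1/6; Samuel 1/2

Samuel, as surviving spouse, takes 1/2.
The remaining 1/2 passes to Oliver's descendants per stirpes.
The 1/2 is divided into 3 equal shares of 1/6 among Nora, Kenneth, Harriet.
Nora predeceased; the 1/6 allotted to Nora's branch passes to Nora's issue by representation.
Judith's line is the sole branch at this level, so the full 1/6 passes to Judith's issue by representation.
The 1/6 is divided into 2 equal shares of 1/12 among Albert, Fiona.
Albert is living and takes 1/12.
Fiona is living and takes 1/12.
Kenneth is living and takes 1/6.
Harriet predeceased; the 1/6 allotted to Harriet's branch passes to Harriet's issue by representation.
The 1/6 is divided into 2 equal shares of 1/12 among Charles, Beatrice.
Charles is living and takes 1/12.
Beatrice is living and takes 1/12.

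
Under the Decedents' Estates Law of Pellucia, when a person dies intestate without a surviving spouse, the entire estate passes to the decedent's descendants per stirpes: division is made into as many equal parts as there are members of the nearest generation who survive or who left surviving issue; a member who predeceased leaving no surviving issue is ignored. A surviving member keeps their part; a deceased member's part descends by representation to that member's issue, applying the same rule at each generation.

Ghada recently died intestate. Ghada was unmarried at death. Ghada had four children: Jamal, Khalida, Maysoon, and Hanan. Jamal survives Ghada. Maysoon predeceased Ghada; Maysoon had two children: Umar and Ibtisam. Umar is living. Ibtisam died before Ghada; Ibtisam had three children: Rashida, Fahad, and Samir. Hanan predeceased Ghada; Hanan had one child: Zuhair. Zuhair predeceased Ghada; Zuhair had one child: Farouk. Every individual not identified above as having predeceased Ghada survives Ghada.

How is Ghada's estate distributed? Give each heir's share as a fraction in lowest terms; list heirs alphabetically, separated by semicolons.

There is no surviving spouse, so the entire estate passes to Ghada's descendants per stirpes.
The estate is divided into 4 equal shares of 1/4 among Jamal, Khalida, Maysoon, Hanan.
Jamal is living and takes 1/4.
Khalida is living and takes 1/4.
Maysoon predeceased; the 1/4 allotted to Maysoon's branch passes to Maysoon's issue by representation.
The 1/4 is divided into 2 equal shares of 1/8 among Umar, Ibtisam.
Umar is living and takes 1/8.
Ibtisam predeceased; the 1/8 allotted to Ibtisam's branch passes to Ibtisam's issue by representation.
The 1/8 is divided into 3 equal shares of 1/24 among Rashida, Fahad, Samir.
Rashida is living and takes 1/24.
Fahad is living and takes 1/24.
Samir is living and takes 1/24.
Hanan predeceased; the 1/4 allotted to Hanan's branch passes to Hanan's issue by representation.
Zuhair's line is the sole branch at this level, so the full 1/4 passes to Zuhair's issue by representation.
Farouk is the sole taker at this level and receives the full 1/4.

Fahad 1/24; Farouk 1/4; Jamal 1/4; Khalida 1/4; Rashida 1/24; Samir 1/24; Umar 1/8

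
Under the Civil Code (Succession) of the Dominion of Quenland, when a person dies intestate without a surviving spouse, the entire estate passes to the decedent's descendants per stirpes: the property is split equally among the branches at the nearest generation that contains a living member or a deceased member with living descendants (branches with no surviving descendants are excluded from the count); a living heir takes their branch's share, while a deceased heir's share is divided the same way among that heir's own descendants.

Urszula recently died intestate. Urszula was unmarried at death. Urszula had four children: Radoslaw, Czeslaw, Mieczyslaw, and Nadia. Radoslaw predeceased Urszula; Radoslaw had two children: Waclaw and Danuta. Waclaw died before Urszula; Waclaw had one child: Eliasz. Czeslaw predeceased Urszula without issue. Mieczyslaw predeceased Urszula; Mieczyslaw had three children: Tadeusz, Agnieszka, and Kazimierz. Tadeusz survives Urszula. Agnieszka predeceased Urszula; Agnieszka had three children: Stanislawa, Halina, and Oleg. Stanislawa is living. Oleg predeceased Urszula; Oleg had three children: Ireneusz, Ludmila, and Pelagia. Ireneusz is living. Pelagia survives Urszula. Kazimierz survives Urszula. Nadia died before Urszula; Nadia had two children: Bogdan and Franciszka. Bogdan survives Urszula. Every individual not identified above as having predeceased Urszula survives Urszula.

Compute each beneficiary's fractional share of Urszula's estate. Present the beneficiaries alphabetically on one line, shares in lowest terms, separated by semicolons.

There is no surviving spouse, so the entire estate passes to Urszula's descendants per stirpes.
Czeslaw left no surviving issue, so that branch lapses and is disregarded.
The estate is divided into 3 equal shares of 1/3 among Radoslaw, Mieczyslaw, Nadia.
Radoslaw predeceased; the 1/3 allotted to Radoslaw's branch passes to Radoslaw's issue by representation.
The 1/3 is divided into 2 equal shares of 1/6 among Waclaw, Danuta.
Waclaw predeceased; the 1/6 allotted to Waclaw's branch passes to Waclaw's issue by representation.
Eliasz is the sole taker at this level and receives the full 1/6.
Danuta is living and takes 1/6.
Mieczyslaw predeceased; the 1/3 allotted to Mieczyslaw's branch passes to Mieczyslaw's issue by representation.
The 1/3 is divided into 3 equal shares of 1/9 among Tadeusz, Agnieszka, Kazimierz.
Tadeusz is living and takes 1/9.
Agnieszka predeceased; the 1/9 allotted to Agnieszka's branch passes to Agnieszka's issue by representation.
The 1/9 is divided into 3 equal shares of 1/27 among Stanislawa, Halina, Oleg.
Stanislawa is living and takes 1/27.
Halina is living and takes 1/27.
Oleg predeceased; the 1/27 allotted to Oleg's branch passes to Oleg's issue by representation.
The 1/27 is divided into 3 equal shares of 1/81 among Ireneusz, Ludmila, Pelagia.
Ireneusz is living and takes 1/81.
Ludmila is living and takes 1/81.
Pelagia is living and takes 1/81.
Kazimierz is living and takes 1/9.
Nadia predeceased; the 1/3 allotted to Nadia's branch passes to Nadia's issue by representation.
The 1/3 is divided into 2 equal shares of 1/6 among Bogdan, Franciszka.
Bogdan is living and takes 1/6.
Franciszka is living and takes 1/6.

Bogdan 1/6; Danuta 1/6; Eliasz 1/6; Franciszka 1/6; Halina 1/27; Ireneusz 1/81; Kazimierz 1/9; Ludmila 1/81; Pelagia 1/81; Stanislawa 1/27; Tadeusz 1/9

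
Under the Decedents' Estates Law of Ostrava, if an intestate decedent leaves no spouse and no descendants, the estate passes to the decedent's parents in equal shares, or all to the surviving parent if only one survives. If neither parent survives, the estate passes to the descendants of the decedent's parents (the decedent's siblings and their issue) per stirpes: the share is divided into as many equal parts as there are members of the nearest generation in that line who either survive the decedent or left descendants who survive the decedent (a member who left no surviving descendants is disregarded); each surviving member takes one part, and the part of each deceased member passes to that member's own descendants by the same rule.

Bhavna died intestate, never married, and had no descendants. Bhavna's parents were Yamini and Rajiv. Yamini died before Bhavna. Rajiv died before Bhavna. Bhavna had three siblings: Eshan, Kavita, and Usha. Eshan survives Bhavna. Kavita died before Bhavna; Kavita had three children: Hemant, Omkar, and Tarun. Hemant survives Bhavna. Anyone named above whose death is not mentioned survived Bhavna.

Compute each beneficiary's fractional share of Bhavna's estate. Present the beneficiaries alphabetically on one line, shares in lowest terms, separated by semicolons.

Neither parent survives and there are no descendants, so the estate passes to Bhavna's siblings and their issue per stirpes.
The estate is divided into 3 equal shares of 1/3 among Eshan, Kavita, Usha.
Eshan is living and takes 1/3.
Kavita predeceased; the 1/3 allotted to Kavita's branch passes to Kavita's issue by representation.
The 1/3 is divided into 3 equal shares of 1/9 among Hemant, Omkar, Tarun.
Hemant is living and takes 1/9.
Omkar is living and takes 1/9.
Tarun is living and takes 1/9.
Usha is living and takes 1/3.

Eshan 1/3; Hemant 1/9; Omkar 1/9; Tarun 1/9; Usha 1/3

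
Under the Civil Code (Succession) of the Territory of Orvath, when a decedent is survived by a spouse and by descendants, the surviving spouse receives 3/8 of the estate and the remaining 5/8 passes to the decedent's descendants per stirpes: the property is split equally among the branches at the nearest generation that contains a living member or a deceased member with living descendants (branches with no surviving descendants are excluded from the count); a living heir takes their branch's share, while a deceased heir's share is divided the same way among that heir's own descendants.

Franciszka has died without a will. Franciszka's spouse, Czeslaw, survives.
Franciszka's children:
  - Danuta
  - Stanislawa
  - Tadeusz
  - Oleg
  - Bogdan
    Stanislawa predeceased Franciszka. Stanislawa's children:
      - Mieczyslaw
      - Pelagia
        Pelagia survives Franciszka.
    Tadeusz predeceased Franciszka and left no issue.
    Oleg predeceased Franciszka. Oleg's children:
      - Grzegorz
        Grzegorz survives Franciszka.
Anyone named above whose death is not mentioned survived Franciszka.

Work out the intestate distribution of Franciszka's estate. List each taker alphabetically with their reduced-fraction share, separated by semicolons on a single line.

Czeslaw, as surviving spouse, takes 3/8.
The remaining 5/8 passes to Franciszka's descendants per stirpes.
Tadeusz left no surviving issue, so that branch lapses and is disregarded.
The 5/8 is divided into 4 equal shares of 5/32 among Danuta, Stanislawa, Oleg, Bogdan.
Danuta is living and takes 5/32.
Stanislawa predeceased; the 5/32 allotted to Stanislawa's branch passes to Stanislawa's issue by representation.
The 5/32 is divided into 2 equal shares of 5/64 among Mieczyslaw, Pelagia.
Mieczyslaw is living and takes 5/64.
Pelagia is living and takes 5/64.
Oleg predeceased; the 5/32 allotted to Oleg's branch passes to Oleg's issue by representation.
Grzegorz is the sole taker at this level and receives the full 5/32.
Bogdan is living and takes 5/32.

Bogdan 5/32; Czeslaw 3/8; Danuta 5/32; Grzegorz 5/32; Mieczyslaw 5/64; Pelagia 5/64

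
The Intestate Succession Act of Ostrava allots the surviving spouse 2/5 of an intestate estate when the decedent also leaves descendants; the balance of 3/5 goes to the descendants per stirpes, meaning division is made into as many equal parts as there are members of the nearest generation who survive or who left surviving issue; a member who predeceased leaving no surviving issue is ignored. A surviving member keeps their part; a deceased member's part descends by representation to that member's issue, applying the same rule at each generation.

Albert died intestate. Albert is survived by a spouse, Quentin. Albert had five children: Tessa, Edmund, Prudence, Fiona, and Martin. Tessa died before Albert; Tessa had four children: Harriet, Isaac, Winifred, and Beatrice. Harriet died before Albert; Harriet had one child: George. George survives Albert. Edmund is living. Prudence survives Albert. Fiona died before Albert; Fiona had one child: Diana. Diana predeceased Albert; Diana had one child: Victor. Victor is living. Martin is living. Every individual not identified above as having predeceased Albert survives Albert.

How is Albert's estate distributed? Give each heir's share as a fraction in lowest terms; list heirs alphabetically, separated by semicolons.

Quentin, as surviving spouse, takes 2/5.
The remaining 3/5 passes to Albert's descendants per stirpes.
The 3/5 is divided into 5 equal shares of 3/25 among Tessa, Edmund, Prudence, Fiona, Martin.
Tessa predeceased; the 3/25 allotted to Tessa's branch passes to Tessa's issue by representation.
The 3/25 is divided into 4 equal shares of 3/100 among Harriet, Isaac, Winifred, Beatrice.
Harriet predeceased; the 3/100 allotted to Harriet's branch passes to Harriet's issue by representation.
George is the sole taker at this level and receives the full 3/100.
Isaac is living and takes 3/100.
Winifred is living and takes 3/100.
Beatrice is living and takes 3/100.
Edmund is living and takes 3/25.
Prudence is living and takes 3/25.
Fiona predeceased; the 3/25 allotted to Fiona's branch passes to Fiona's issue by representation.
Diana's line is the sole branch at this level, so the full 3/25 passes to Diana's issue by representation.
Victor is the sole taker at this level and receives the full 3/25.
Martin is living and takes 3/25.

Beatrice 3/100; Edmund 3/25; George 3/100; Isaac 3/100; Martin 3/25; Prudence 3/25; Quentin 2/5; Victor 3/25; Winifred 3/100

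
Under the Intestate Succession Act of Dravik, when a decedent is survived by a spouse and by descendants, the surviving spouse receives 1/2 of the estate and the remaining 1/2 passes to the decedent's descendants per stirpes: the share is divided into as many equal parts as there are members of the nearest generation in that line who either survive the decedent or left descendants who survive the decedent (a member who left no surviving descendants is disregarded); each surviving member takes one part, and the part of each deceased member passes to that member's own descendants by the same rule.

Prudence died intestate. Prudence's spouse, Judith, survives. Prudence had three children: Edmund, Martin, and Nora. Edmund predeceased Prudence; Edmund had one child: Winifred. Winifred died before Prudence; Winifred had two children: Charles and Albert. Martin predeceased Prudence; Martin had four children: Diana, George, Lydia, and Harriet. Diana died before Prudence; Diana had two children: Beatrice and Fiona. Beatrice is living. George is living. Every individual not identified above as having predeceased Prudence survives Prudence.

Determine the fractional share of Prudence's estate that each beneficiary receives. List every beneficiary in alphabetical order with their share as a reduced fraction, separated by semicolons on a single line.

Judith, as surviving spouse, takes 1/2.
The remaining 1/2 passes to Prudence's descendants per stirpes.
The 1/2 is divided into 3 equal shares of 1/6 among Edmund, Martin, Nora.
Edmund predeceased; the 1/6 allotted to Edmund's branch passes to Edmund's issue by representation.
Winifred's line is the sole branch at this level, so the full 1/6 passes to Winifred's issue by representation.
The 1/6 is divided into 2 equal shares of 1/12 among Charles, Albert.
Charles is living and takes 1/12.
Albert is living and takes 1/12.
Martin predeceased; the 1/6 allotted to Martin's branch passes to Martin's issue by representation.
The 1/6 is divided into 4 equal shares of 1/24 among Diana, George, Lydia, Harriet.
Diana predeceased; the 1/24 allotted to Diana's branch passes to Diana's issue by representation.
The 1/24 is divided into 2 equal shares of 1/48 among Beatrice, Fiona.
Beatrice is living and takes 1/48.
Fiona is living and takes 1/48.
George is living and takes 1/24.
Lydia is living and takes 1/24.
Harriet is living and takes 1/24.
Nora is living and takes 1/6.

Albert 1/12; Beatrice 1/48; Charles 1/12; Fiona 1/48; George 1/24; Harriet 1/24; Judith 1/2; Lydia 1/24; Nora 1/6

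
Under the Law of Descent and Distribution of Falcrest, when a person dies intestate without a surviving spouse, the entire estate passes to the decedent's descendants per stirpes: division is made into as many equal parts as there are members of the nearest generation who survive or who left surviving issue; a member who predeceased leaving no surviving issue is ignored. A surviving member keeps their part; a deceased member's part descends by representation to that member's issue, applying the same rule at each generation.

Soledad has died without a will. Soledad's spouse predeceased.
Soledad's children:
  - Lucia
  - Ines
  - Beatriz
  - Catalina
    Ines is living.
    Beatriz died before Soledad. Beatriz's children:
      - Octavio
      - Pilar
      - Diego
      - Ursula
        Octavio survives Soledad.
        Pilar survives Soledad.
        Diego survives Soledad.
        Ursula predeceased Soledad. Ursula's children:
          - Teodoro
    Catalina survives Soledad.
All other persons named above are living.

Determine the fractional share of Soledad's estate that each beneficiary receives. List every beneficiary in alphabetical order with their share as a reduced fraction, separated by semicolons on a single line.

Catalina 1/4; Diego 1/16; Ines 1/4; Lucia 1/4; Octavio 1/16; Pilar 1/16; Teodoro 1/16

There is no surviving spouse, so the entire estate passes to Soledad's descendants per stirpes.
The estate is divided into 4 equal shares of 1/4 among Lucia, Ines, Beatriz, Catalina.
Lucia is living and takes 1/4.
Ines is living and takes 1/4.
Beatriz predeceased; the 1/4 allotted to Beatriz's branch passes to Beatriz's issue by representation.
The 1/4 is divided into 4 equal shares of 1/16 among Octavio, Pilar, Diego, Ursula.
Octavio is living and takes 1/16.
Pilar is living and takes 1/16.
Diego is living and takes 1/16.
Ursula predeceased; the 1/16 allotted to Ursula's branch passes to Ursula's issue by representation.
Teodoro is the sole taker at this level and receives the full 1/16.
Catalina is living and takes 1/4.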